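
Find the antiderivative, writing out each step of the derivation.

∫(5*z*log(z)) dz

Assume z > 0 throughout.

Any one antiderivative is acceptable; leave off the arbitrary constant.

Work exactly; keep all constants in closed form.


Step 1. Integrate ∫(5*z*log(z)) dz by parts with u = log(z), dv = (5*z) dz, so v = 5*z**2/2 [assuming z > 0]: now 5*z**2*log(z)/2 + ∫(-5*z/2) dz.
Step 2. Evaluate the standard form: now 5*z**2*log(z)/2 - 5*z**2/4.
Answer: 5*z**2*log(z)/2 - 5*z**2/4.


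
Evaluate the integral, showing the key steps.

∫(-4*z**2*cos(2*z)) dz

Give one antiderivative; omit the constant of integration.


Step 1. Integrate ∫(-4*z**2*cos(2*z)) dz by parts with u = z**2, dv = (-4*cos(2*z)) dz, so v = -2*sin(2*z): now -2*z**2*sin(2*z) + ∫(4*z*sin(2*z)) dz.
Step 2. Integrate ∫(4*z*sin(2*z)) dz by parts with u = z, dv = (4*sin(2*z)) dz, so v = -2*cos(2*z): now -2*z**2*sin(2*z) - 2*z*cos(2*z) + ∫(2*cos(2*z)) dz.
Step 3. Evaluate the standard form: now -2*z**2*sin(2*z) - 2*z*cos(2*z) + sin(2*z).
Answer: -2*z**2*sin(2*z) - 2*z*cos(2*z) + sin(2*z).


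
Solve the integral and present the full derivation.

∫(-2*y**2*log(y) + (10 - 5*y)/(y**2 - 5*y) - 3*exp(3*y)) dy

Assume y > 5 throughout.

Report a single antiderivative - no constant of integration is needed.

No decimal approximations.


Step 1. Rewrite: now ∫(-2*y**2*log(y)) dy + ∫((10 - 5*y)/(y**2 - 5*y)) dy + ∫(-3*exp(3*y)) dy.
Step 2. Decompose ∫((10 - 5*y)/(y**2 - 5*y)) dy by partial fractions, (10 - 5*y)/(y**2 - 5*y) = -3/(y - 5) - 2/y: now ∫(-2/y) dy + ∫(-2*y**2*log(y)) dy + ∫(-3/(y - 5)) dy + ∫(-3*exp(3*y)) dy.
Step 3. Evaluate the standard form [assuming y > 0]: now -2*log(y) + ∫(-2*y**2*log(y)) dy + ∫(-3/(y - 5)) dy + ∫(-3*exp(3*y)) dy.
Step 4. Evaluate the standard form [assuming y > 5]: now -2*log(y) - 3*log(y - 5) + ∫(-2*y**2*log(y)) dy + ∫(-3*exp(3*y)) dy.
Step 5. Evaluate the standard form: now -exp(3*y) - 2*log(y) - 3*log(y - 5) + ∫(-2*y**2*log(y)) dy.
Step 6. Integrate ∫(-2*y**2*log(y)) dy by parts with u = log(y), dv = (-2*y**2) dy, so v = -2*y**3/3 [assuming y > 0]: now -2*y**3*log(y)/3 - exp(3*y) - 2*log(y) - 3*log(y - 5) + ∫(2*y**2/3) dy.
Step 7. Evaluate the standard form: now -2*y**3*log(y)/3 + 2*y**3/9 - exp(3*y) - 2*log(y) - 3*log(y - 5).
Answer: -2*y**3*log(y)/3 + 2*y**3/9 - exp(3*y) - 2*log(y) - 3*log(y - 5).


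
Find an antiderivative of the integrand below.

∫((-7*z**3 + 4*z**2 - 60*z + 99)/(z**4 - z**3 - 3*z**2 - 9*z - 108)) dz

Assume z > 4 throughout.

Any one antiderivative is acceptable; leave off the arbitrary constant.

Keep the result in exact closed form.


Answer: -3*log(z - 4) - 4*log(z + 3) - atan(z/3).


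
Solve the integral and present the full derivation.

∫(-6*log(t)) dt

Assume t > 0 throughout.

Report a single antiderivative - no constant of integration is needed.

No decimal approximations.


Step 1. Integrate ∫(-6*log(t)) dt by parts with u = log(t), dv = (-6) dt, so v = -6*t [assuming t > 0]: now -6*t*log(t) + ∫(6) dt.
Step 2. Evaluate the standard form: now -6*t*log(t) + 6*t.
Answer: -6*t*log(t) + 6*t.


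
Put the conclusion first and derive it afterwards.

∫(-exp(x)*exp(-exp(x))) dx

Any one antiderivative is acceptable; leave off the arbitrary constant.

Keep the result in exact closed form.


The answer is exp(-exp(x)).
Step 1. Substitute u = exp(x), turning ∫(-exp(x)*exp(-exp(x))) dx into ∫(-exp(-u)) du: now ∫(-exp(-u)) du.
Step 2. Evaluate the standard form: now exp(-u).
Step 3. Substitute back u = exp(x): now exp(-exp(x)).
Answer: exp(-exp(x)).


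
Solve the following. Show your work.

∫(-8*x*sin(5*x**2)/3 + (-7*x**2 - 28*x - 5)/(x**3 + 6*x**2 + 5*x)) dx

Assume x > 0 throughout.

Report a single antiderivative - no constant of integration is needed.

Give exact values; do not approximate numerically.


Step 1. Rewrite: now ∫(-8*x*sin(5*x**2)/3) dx + ∫((-7*x**2 - 28*x - 5)/(x**3 + 6*x**2 + 5*x)) dx.
Step 2. Substitute u = x**2, turning ∫(-8*x*sin(5*x**2)/3) dx into ∫(-4*sin(5*u)/3) du: now ∫((-7*x**2 - 28*x - 5)/(x**3 + 6*x**2 + 5*x)) dx + ∫(-4*sin(5*u)/3) du.
Step 3. Evaluate the standard form: now 4*cos(5*u)/15 + ∫((-7*x**2 - 28*x - 5)/(x**3 + 6*x**2 + 5*x)) dx.
Step 4. Substitute back u = x**2: now 4*cos(5*x**2)/15 + ∫((-7*x**2 - 28*x - 5)/(x**3 + 6*x**2 + 5*x)) dx.
Step 5. Decompose ∫((-7*x**2 - 28*x - 5)/(x**3 + 6*x**2 + 5*x)) dx by partial fractions, (-7*x**2 - 28*x - 5)/(x**3 + 6*x**2 + 5*x) = -2/(x + 5) - 4/(x + 1) - 1/x: now 4*cos(5*x**2)/15 + ∫(-1/x) dx + ∫(-4/(x + 1)) dx + ∫(-2/(x + 5)) dx.
Step 6. Evaluate the standard form [assuming x > -5]: now -2*log(x + 5) + 4*cos(5*x**2)/15 + ∫(-1/x) dx + ∫(-4/(x + 1)) dx.
Step 7. Evaluate the standard form [assuming x > -1]: now -4*log(x + 1) - 2*log(x + 5) + 4*cos(5*x**2)/15 + ∫(-1/x) dx.
Step 8. Evaluate the standard form [assuming x > 0]: now -log(x) - 4*log(x + 1) - 2*log(x + 5) + 4*cos(5*x**2)/15.
Answer: -log(x) - 4*log(x + 1) - 2*log(x + 5) + 4*cos(5*x**2)/15.


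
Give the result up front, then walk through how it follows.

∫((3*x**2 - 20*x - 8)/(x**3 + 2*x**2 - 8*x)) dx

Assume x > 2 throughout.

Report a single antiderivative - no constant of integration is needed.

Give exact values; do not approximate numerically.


The answer is log(x) - 3*log(x - 2) + 5*log(x + 4).
Step 1. Decompose ∫((3*x**2 - 20*x - 8)/(x**3 + 2*x**2 - 8*x)) dx by partial fractions, (3*x**2 - 20*x - 8)/(x**3 + 2*x**2 - 8*x) = 5/(x + 4) - 3/(x - 2) + 1/x: now ∫(1/x) dx + ∫(-3/(x - 2)) dx + ∫(5/(x + 4)) dx.
Step 2. Evaluate the standard form [assuming x > 0]: now log(x) + ∫(-3/(x - 2)) dx + ∫(5/(x + 4)) dx.
Step 3. Evaluate the standard form [assuming x > -4]: now log(x) + 5*log(x + 4) + ∫(-3/(x - 2)) dx.
Step 4. Evaluate the standard form [assuming x > 2]: now log(x) - 3*log(x - 2) + 5*log(x + 4).
Answer: log(x) - 3*log(x - 2) + 5*log(x + 4).


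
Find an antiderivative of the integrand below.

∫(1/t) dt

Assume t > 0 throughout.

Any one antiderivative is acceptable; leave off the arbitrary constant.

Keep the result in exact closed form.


Answer: log(t).


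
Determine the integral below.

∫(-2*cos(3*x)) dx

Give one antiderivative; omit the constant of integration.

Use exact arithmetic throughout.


Answer: -2*sin(3*x)/3.


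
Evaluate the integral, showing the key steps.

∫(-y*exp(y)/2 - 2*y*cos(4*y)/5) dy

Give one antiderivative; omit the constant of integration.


Step 1. Rewrite: now ∫(-y*exp(y)/2) dy + ∫(-2*y*cos(4*y)/5) dy.
Step 2. Integrate ∫(-y*exp(y)/2) dy by parts with u = y, dv = (-exp(y)/2) dy, so v = -exp(y)/2: now -y*exp(y)/2 + ∫(-2*y*cos(4*y)/5) dy + ∫(exp(y)/2) dy.
Step 3. Evaluate the standard form: now -y*exp(y)/2 + exp(y)/2 + ∫(-2*y*cos(4*y)/5) dy.
Step 4. Integrate ∫(-2*y*cos(4*y)/5) dy by parts with u = y, dv = (-2*cos(4*y)/5) dy, so v = -sin(4*y)/10: now -y*exp(y)/2 - y*sin(4*y)/10 + exp(y)/2 + ∫(sin(4*y)/10) dy.
Step 5. Evaluate the standard form: now -y*exp(y)/2 - y*sin(4*y)/10 + exp(y)/2 - cos(4*y)/40.
Answer: -y*exp(y)/2 - y*sin(4*y)/10 + exp(y)/2 - cos(4*y)/40.


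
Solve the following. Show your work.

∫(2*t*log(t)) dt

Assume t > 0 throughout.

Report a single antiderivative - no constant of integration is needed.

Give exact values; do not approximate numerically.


Step 1. Integrate ∫(2*t*log(t)) dt by parts with u = log(t), dv = (2*t) dt, so v = t**2 [assuming t > 0]: now t**2*log(t) + ∫(-t) dt.
Step 2. Evaluate the standard form: now t**2*log(t) - t**2/2.
Answer: t**2*log(t) - t**2/2.


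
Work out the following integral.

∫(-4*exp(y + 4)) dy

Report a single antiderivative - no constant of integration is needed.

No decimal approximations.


Answer: -4*exp(y + 4).


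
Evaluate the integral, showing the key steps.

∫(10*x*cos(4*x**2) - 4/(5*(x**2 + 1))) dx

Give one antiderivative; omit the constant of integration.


Step 1. Rewrite: now ∫(10*x*cos(4*x**2)) dx + ∫(-4/(5*(x**2 + 1))) dx.
Step 2. Evaluate the standard form: now -4*atan(x)/5 + ∫(10*x*cos(4*x**2)) dx.
Step 3. Substitute u = x**2, turning ∫(10*x*cos(4*x**2)) dx into ∫(5*cos(4*u)) du: now -4*atan(x)/5 + ∫(5*cos(4*u)) du.
Step 4. Evaluate the standard form: now 5*sin(4*u)/4 - 4*atan(x)/5.
Step 5. Substitute back u = x**2: now 5*sin(4*x**2)/4 - 4*atan(x)/5.
Answer: 5*sin(4*x**2)/4 - 4*atan(x)/5.


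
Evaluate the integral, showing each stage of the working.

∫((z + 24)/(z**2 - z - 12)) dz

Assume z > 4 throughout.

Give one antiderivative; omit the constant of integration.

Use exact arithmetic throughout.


Step 1. Decompose ∫((z + 24)/(z**2 - z - 12)) dz by partial fractions, (z + 24)/(z**2 - z - 12) = -3/(z + 3) + 4/(z - 4): now ∫(4/(z - 4)) dz + ∫(-3/(z + 3)) dz.
Step 2. Evaluate the standard form [assuming z > 4]: now 4*log(z - 4) + ∫(-3/(z + 3)) dz.
Step 3. Evaluate the standard form [assuming z > -3]: now 4*log(z - 4) - 3*log(z + 3).
Answer: 4*log(z - 4) - 3*log(z + 3).


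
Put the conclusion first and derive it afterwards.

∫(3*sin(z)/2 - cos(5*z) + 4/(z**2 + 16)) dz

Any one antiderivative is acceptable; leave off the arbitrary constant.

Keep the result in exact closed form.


The answer is -sin(5*z)/5 - 3*cos(z)/2 + atan(z/4).
Step 1. Rewrite: now ∫(4/(z**2 + 16)) dz + ∫(3*sin(z)/2) dz + ∫(-cos(5*z)) dz.
Step 2. Evaluate the standard form: now -sin(5*z)/5 + ∫(4/(z**2 + 16)) dz + ∫(3*sin(z)/2) dz.
Step 3. Evaluate the standard form: now -sin(5*z)/5 + atan(z/4) + ∫(3*sin(z)/2) dz.
Step 4. Evaluate the standard form: now -sin(5*z)/5 - 3*cos(z)/2 + atan(z/4).
Answer: -sin(5*z)/5 - 3*cos(z)/2 + atan(z/4).


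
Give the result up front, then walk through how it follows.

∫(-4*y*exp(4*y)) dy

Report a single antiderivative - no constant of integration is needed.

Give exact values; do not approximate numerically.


The answer is -y*exp(4*y) + exp(4*y)/4.
Step 1. Integrate ∫(-4*y*exp(4*y)) dy by parts with u = y, dv = (-4*exp(4*y)) dy, so v = -exp(4*y): now -y*exp(4*y) + ∫(exp(4*y)) dy.
Step 2. Evaluate the standard form: now -y*exp(4*y) + exp(4*y)/4.
Answer: -y*exp(4*y) + exp(4*y)/4.


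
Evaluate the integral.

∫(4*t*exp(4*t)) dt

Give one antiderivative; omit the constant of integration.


Answer: t*exp(4*t) - exp(4*t)/4.


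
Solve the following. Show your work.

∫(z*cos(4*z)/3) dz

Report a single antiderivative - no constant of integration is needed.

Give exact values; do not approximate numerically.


Step 1. Integrate ∫(z*cos(4*z)/3) dz by parts with u = z, dv = (cos(4*z)/3) dz, so v = sin(4*z)/12: now z*sin(4*z)/12 + ∫(-sin(4*z)/12) dz.
Step 2. Evaluate the standard form: now z*sin(4*z)/12 + cos(4*z)/48.
Answer: z*sin(4*z)/12 + cos(4*z)/48.


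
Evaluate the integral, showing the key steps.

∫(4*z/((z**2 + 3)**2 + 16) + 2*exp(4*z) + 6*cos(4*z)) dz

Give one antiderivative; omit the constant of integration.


Step 1. Rewrite: now ∫(4*z/((z**2 + 3)**2 + 16)) dz + ∫(2*exp(4*z)) dz + ∫(6*cos(4*z)) dz.
Step 2. Evaluate the standard form: now 3*sin(4*z)/2 + ∫(4*z/((z**2 + 3)**2 + 16)) dz + ∫(2*exp(4*z)) dz.
Step 3. Substitute u = z**2 + 3, turning ∫(4*z/((z**2 + 3)**2 + 16)) dz into ∫(2/(u**2 + 16)) du: now 3*sin(4*z)/2 + ∫(2/(u**2 + 16)) du + ∫(2*exp(4*z)) dz.
Step 4. Evaluate the standard form: now 3*sin(4*z)/2 + atan(u/4)/2 + ∫(2*exp(4*z)) dz.
Step 5. Substitute back u = z**2 + 3: now 3*sin(4*z)/2 + atan(z**2/4 + 3/4)/2 + ∫(2*exp(4*z)) dz.
Step 6. Evaluate the standard form: now exp(4*z)/2 + 3*sin(4*z)/2 + atan(z**2/4 + 3/4)/2.
Answer: exp(4*z)/2 + 3*sin(4*z)/2 + atan(z**2/4 + 3/4)/2.


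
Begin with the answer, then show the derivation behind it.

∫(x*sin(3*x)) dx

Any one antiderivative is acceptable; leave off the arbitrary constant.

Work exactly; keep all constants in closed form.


The answer is -x*cos(3*x)/3 + sin(3*x)/9.
Step 1. Integrate ∫(x*sin(3*x)) dx by parts with u = x, dv = (sin(3*x)) dx, so v = -cos(3*x)/3: now -x*cos(3*x)/3 + ∫(cos(3*x)/3) dx.
Step 2. Evaluate the standard form: now -x*cos(3*x)/3 + sin(3*x)/9.
Answer: -x*cos(3*x)/3 + sin(3*x)/9.


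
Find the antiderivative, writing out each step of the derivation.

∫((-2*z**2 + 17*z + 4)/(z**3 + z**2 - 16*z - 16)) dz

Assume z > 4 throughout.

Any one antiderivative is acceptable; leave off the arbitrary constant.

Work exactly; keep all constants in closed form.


Step 1. Decompose ∫((-2*z**2 + 17*z + 4)/(z**3 + z**2 - 16*z - 16)) dz by partial fractions, (-2*z**2 + 17*z + 4)/(z**3 + z**2 - 16*z - 16) = -4/(z + 4) + 1/(z + 1) + 1/(z - 4): now ∫(1/(z - 4)) dz + ∫(1/(z + 1)) dz + ∫(-4/(z + 4)) dz.
Step 2. Evaluate the standard form [assuming z > 4]: now log(z - 4) + ∫(1/(z + 1)) dz + ∫(-4/(z + 4)) dz.
Step 3. Evaluate the standard form [assuming z > -4]: now log(z - 4) - 4*log(z + 4) + ∫(1/(z + 1)) dz.
Step 4. Evaluate the standard form [assuming z > -1]: now log(z - 4) + log(z + 1) - 4*log(z + 4).
Answer: log(z - 4) + log(z + 1) - 4*log(z + 4).


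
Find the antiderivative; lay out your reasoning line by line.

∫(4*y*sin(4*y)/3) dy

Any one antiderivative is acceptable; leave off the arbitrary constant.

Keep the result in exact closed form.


Step 1. Integrate ∫(4*y*sin(4*y)/3) dy by parts with u = y, dv = (4*sin(4*y)/3) dy, so v = -cos(4*y)/3: now -y*cos(4*y)/3 + ∫(cos(4*y)/3) dy.
Step 2. Evaluate the standard form: now -y*cos(4*y)/3 + sin(4*y)/12.
Answer: -y*cos(4*y)/3 + sin(4*y)/12.


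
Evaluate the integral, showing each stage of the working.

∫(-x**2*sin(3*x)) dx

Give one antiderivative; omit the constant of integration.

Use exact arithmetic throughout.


Step 1. Integrate ∫(-x**2*sin(3*x)) dx by parts with u = x**2, dv = (-sin(3*x)) dx, so v = cos(3*x)/3: now x**2*cos(3*x)/3 + ∫(-2*x*cos(3*x)/3) dx.
Step 2. Integrate ∫(-2*x*cos(3*x)/3) dx by parts with u = x, dv = (-2*cos(3*x)/3) dx, so v = -2*sin(3*x)/9: now x**2*cos(3*x)/3 - 2*x*sin(3*x)/9 + ∫(2*sin(3*x)/9) dx.
Step 3. Evaluate the standard form: now x**2*cos(3*x)/3 - 2*x*sin(3*x)/9 - 2*cos(3*x)/27.
Answer: x**2*cos(3*x)/3 - 2*x*sin(3*x)/9 - 2*cos(3*x)/27.


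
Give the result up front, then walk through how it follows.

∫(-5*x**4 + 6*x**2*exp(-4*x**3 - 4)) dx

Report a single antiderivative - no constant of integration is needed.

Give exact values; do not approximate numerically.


The answer is -x**5 - exp(-4*x**3 - 4)/2.
Step 1. Rewrite: now ∫(-5*x**4) dx + ∫(6*x**2*exp(-4*x**3 - 4)) dx.
Step 2. Evaluate the standard form: now -x**5 + ∫(6*x**2*exp(-4*x**3 - 4)) dx.
Step 3. Substitute u = x**3 + 1, turning ∫(6*x**2*exp(-4*x**3 - 4)) dx into ∫(2*exp(-4*u)) du: now -x**5 + ∫(2*exp(-4*u)) du.
Step 4. Evaluate the standard form: now -x**5 - exp(-4*u)/2.
Step 5. Substitute back u = x**3 + 1: now -x**5 - exp(-4*x**3 - 4)/2.
Answer: -x**5 - exp(-4*x**3 - 4)/2.


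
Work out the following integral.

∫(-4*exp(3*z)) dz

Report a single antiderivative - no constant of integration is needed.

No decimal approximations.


Answer: -4*exp(3*z)/3.


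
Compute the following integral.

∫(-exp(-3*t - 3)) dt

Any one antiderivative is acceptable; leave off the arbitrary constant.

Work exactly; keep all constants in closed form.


Answer: exp(-3*t - 3)/3.


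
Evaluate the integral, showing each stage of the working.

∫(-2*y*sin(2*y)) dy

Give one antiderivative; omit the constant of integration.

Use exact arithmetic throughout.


Step 1. Integrate ∫(-2*y*sin(2*y)) dy by parts with u = y, dv = (-2*sin(2*y)) dy, so v = cos(2*y): now y*cos(2*y) + ∫(-cos(2*y)) dy.
Step 2. Evaluate the standard form: now y*cos(2*y) - sin(2*y)/2.
Answer: y*cos(2*y) - sin(2*y)/2.


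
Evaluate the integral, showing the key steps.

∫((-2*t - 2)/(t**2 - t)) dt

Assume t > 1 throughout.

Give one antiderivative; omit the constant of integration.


Step 1. Decompose ∫((-2*t - 2)/(t**2 - t)) dt by partial fractions, (-2*t - 2)/(t**2 - t) = -4/(t - 1) + 2/t: now ∫(2/t) dt + ∫(-4/(t - 1)) dt.
Step 2. Evaluate the standard form [assuming t > 1]: now -4*log(t - 1) + ∫(2/t) dt.
Step 3. Evaluate the standard form [assuming t > 0]: now 2*log(t) - 4*log(t - 1).
Answer: 2*log(t) - 4*log(t - 1).


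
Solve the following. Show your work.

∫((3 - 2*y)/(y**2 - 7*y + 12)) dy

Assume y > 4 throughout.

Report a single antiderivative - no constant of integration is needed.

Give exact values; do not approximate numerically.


Step 1. Decompose ∫((3 - 2*y)/(y**2 - 7*y + 12)) dy by partial fractions, (3 - 2*y)/(y**2 - 7*y + 12) = 3/(y - 3) - 5/(y - 4): now ∫(-5/(y - 4)) dy + ∫(3/(y - 3)) dy.
Step 2. Evaluate the standard form [assuming y > 3]: now 3*log(y - 3) + ∫(-5/(y - 4)) dy.
Step 3. Evaluate the standard form [assuming y > 4]: now -5*log(y - 4) + 3*log(y - 3).
Answer: -5*log(y - 4) + 3*log(y - 3).


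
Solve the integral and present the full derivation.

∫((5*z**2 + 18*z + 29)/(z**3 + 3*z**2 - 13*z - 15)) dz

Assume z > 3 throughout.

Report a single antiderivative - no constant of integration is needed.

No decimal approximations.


Step 1. Decompose ∫((5*z**2 + 18*z + 29)/(z**3 + 3*z**2 - 13*z - 15)) dz by partial fractions, (5*z**2 + 18*z + 29)/(z**3 + 3*z**2 - 13*z - 15) = 2/(z + 5) - 1/(z + 1) + 4/(z - 3): now ∫(4/(z - 3)) dz + ∫(-1/(z + 1)) dz + ∫(2/(z + 5)) dz.
Step 2. Evaluate the standard form [assuming z > -5]: now 2*log(z + 5) + ∫(4/(z - 3)) dz + ∫(-1/(z + 1)) dz.
Step 3. Evaluate the standard form [assuming z > 3]: now 4*log(z - 3) + 2*log(z + 5) + ∫(-1/(z + 1)) dz.
Step 4. Evaluate the standard form [assuming z > -1]: now 4*log(z - 3) - log(z + 1) + 2*log(z + 5).
Answer: 4*log(z - 3) - log(z + 1) + 2*log(z + 5).


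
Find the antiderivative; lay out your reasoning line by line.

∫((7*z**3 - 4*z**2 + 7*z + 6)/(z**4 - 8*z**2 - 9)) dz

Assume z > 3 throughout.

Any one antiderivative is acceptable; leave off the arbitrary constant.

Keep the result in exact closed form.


Step 1. Decompose ∫((7*z**3 - 4*z**2 + 7*z + 6)/(z**4 - 8*z**2 - 9)) dz by partial fractions, (7*z**3 - 4*z**2 + 7*z + 6)/(z**4 - 8*z**2 - 9) = -1/(z**2 + 1) + 4/(z + 3) + 3/(z - 3): now ∫(3/(z - 3)) dz + ∫(4/(z + 3)) dz + ∫(-1/(z**2 + 1)) dz.
Step 2. Evaluate the standard form [assuming z > 3]: now 3*log(z - 3) + ∫(4/(z + 3)) dz + ∫(-1/(z**2 + 1)) dz.
Step 3. Evaluate the standard form [assuming z > -3]: now 3*log(z - 3) + 4*log(z + 3) + ∫(-1/(z**2 + 1)) dz.
Step 4. Evaluate the standard form: now 3*log(z - 3) + 4*log(z + 3) - atan(z).
Answer: 3*log(z - 3) + 4*log(z + 3) - atan(z).


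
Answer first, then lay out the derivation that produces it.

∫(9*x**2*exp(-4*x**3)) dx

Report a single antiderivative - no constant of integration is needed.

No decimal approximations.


The answer is -3*exp(-4*x**3)/4.
Step 1. Substitute u = x**3, turning ∫(9*x**2*exp(-4*x**3)) dx into ∫(3*exp(-4*u)) du: now ∫(3*exp(-4*u)) du.
Step 2. Evaluate the standard form: now -3*exp(-4*u)/4.
Step 3. Substitute back u = x**3: now -3*exp(-4*x**3)/4.
Answer: -3*exp(-4*x**3)/4.


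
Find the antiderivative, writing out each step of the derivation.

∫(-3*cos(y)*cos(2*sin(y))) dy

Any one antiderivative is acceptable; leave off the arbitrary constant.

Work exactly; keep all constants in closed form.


Step 1. Substitute u = sin(y), turning ∫(-3*cos(y)*cos(2*sin(y))) dy into ∫(-3*cos(2*u)) du: now ∫(-3*cos(2*u)) du.
Step 2. Evaluate the standard form: now -3*sin(2*u)/2.
Step 3. Substitute back u = sin(y): now -3*sin(2*sin(y))/2.
Answer: -3*sin(2*sin(y))/2.


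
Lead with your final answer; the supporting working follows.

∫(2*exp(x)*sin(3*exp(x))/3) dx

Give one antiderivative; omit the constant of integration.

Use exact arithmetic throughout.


The answer is -2*cos(3*exp(x))/9.
Step 1. Substitute u = exp(x), turning ∫(2*exp(x)*sin(3*exp(x))/3) dx into ∫(2*sin(3*u)/3) du: now ∫(2*sin(3*u)/3) du.
Step 2. Evaluate the standard form: now -2*cos(3*u)/9.
Step 3. Substitute back u = exp(x): now -2*cos(3*exp(x))/9.
Answer: -2*cos(3*exp(x))/9.


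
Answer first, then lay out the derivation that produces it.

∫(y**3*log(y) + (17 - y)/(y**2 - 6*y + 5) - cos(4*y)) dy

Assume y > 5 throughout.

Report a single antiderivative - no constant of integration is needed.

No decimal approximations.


The answer is y**4*log(y)/4 - y**4/16 + 3*log(y - 5) - 4*log(y - 1) - sin(4*y)/4.
Step 1. Rewrite: now ∫(y**3*log(y)) dy + ∫((17 - y)/(y**2 - 6*y + 5)) dy + ∫(-cos(4*y)) dy.
Step 2. Decompose ∫((17 - y)/(y**2 - 6*y + 5)) dy by partial fractions, (17 - y)/(y**2 - 6*y + 5) = -4/(y - 1) + 3/(y - 5): now ∫(y**3*log(y)) dy + ∫(3/(y - 5)) dy + ∫(-4/(y - 1)) dy + ∫(-cos(4*y)) dy.
Step 3. Evaluate the standard form [assuming y > 1]: now -4*log(y - 1) + ∫(y**3*log(y)) dy + ∫(3/(y - 5)) dy + ∫(-cos(4*y)) dy.
Step 4. Evaluate the standard form [assuming y > 5]: now 3*log(y - 5) - 4*log(y - 1) + ∫(y**3*log(y)) dy + ∫(-cos(4*y)) dy.
Step 5. Evaluate the standard form: now 3*log(y - 5) - 4*log(y - 1) - sin(4*y)/4 + ∫(y**3*log(y)) dy.
Step 6. Integrate ∫(y**3*log(y)) dy by parts with u = log(y), dv = (y**3) dy, so v = y**4/4 [assuming y > 0]: now y**4*log(y)/4 + 3*log(y - 5) - 4*log(y - 1) - sin(4*y)/4 + ∫(-y**3/4) dy.
Step 7. Evaluate the standard form: now y**4*log(y)/4 - y**4/16 + 3*log(y - 5) - 4*log(y - 1) - sin(4*y)/4.
Answer: y**4*log(y)/4 - y**4/16 + 3*log(y - 5) - 4*log(y - 1) - sin(4*y)/4.


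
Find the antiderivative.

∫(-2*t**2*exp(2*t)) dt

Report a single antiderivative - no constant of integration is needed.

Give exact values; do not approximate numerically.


Answer: -t**2*exp(2*t) + t*exp(2*t) - exp(2*t)/2.


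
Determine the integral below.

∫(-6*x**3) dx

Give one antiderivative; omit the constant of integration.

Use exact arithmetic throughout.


Answer: -3*x**4/2.


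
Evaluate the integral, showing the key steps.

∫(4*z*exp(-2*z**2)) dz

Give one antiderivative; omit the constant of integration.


Step 1. Substitute u = z**2, turning ∫(4*z*exp(-2*z**2)) dz into ∫(2*exp(-2*u)) du: now ∫(2*exp(-2*u)) du.
Step 2. Evaluate the standard form: now -exp(-2*u).
Step 3. Substitute back u = z**2: now -exp(-2*z**2).
Answer: -exp(-2*z**2).


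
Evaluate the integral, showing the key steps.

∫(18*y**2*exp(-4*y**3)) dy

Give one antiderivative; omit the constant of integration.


Step 1. Substitute u = y**3, turning ∫(18*y**2*exp(-4*y**3)) dy into ∫(6*exp(-4*u)) du: now ∫(6*exp(-4*u)) du.
Step 2. Evaluate the standard form: now -3*exp(-4*u)/2.
Step 3. Substitute back u = y**3: now -3*exp(-4*y**3)/2.
Answer: -3*exp(-4*y**3)/2.


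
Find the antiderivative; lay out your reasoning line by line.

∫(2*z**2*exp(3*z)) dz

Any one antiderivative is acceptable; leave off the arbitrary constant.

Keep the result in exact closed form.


Step 1. Integrate ∫(2*z**2*exp(3*z)) dz by parts with u = z**2, dv = (2*exp(3*z)) dz, so v = 2*exp(3*z)/3: now 2*z**2*exp(3*z)/3 + ∫(-4*z*exp(3*z)/3) dz.
Step 2. Integrate ∫(-4*z*exp(3*z)/3) dz by parts with u = z, dv = (-4*exp(3*z)/3) dz, so v = -4*exp(3*z)/9: now 2*z**2*exp(3*z)/3 - 4*z*exp(3*z)/9 + ∫(4*exp(3*z)/9) dz.
Step 3. Evaluate the standard form: now 2*z**2*exp(3*z)/3 - 4*z*exp(3*z)/9 + 4*exp(3*z)/27.
Answer: 2*z**2*exp(3*z)/3 - 4*z*exp(3*z)/9 + 4*exp(3*z)/27.


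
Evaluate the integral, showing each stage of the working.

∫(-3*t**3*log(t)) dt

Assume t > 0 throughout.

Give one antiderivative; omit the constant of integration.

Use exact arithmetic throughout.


Step 1. Integrate ∫(-3*t**3*log(t)) dt by parts with u = log(t), dv = (-3*t**3) dt, so v = -3*t**4/4 [assuming t > 0]: now -3*t**4*log(t)/4 + ∫(3*t**3/4) dt.
Step 2. Evaluate the standard form: now -3*t**4*log(t)/4 + 3*t**4/16.
Answer: -3*t**4*log(t)/4 + 3*t**4/16.


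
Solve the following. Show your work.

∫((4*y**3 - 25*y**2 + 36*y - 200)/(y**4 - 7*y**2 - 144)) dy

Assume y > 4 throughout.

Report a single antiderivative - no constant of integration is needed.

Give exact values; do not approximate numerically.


Step 1. Decompose ∫((4*y**3 - 25*y**2 + 36*y - 200)/(y**4 - 7*y**2 - 144)) dy by partial fractions, (4*y**3 - 25*y**2 + 36*y - 200)/(y**4 - 7*y**2 - 144) = -1/(y**2 + 9) + 5/(y + 4) - 1/(y - 4): now ∫(-1/(y - 4)) dy + ∫(5/(y + 4)) dy + ∫(-1/(y**2 + 9)) dy.
Step 2. Evaluate the standard form [assuming y > -4]: now 5*log(y + 4) + ∫(-1/(y - 4)) dy + ∫(-1/(y**2 + 9)) dy.
Step 3. Evaluate the standard form [assuming y > 4]: now -log(y - 4) + 5*log(y + 4) + ∫(-1/(y**2 + 9)) dy.
Step 4. Evaluate the standard form: now -log(y - 4) + 5*log(y + 4) - atan(y/3)/3.
Answer: -log(y - 4) + 5*log(y + 4) - atan(y/3)/3.


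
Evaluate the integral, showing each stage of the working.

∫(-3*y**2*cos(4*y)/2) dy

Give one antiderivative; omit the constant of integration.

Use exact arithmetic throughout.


Step 1. Integrate ∫(-3*y**2*cos(4*y)/2) dy by parts with u = y**2, dv = (-3*cos(4*y)/2) dy, so v = -3*sin(4*y)/8: now -3*y**2*sin(4*y)/8 + ∫(3*y*sin(4*y)/4) dy.
Step 2. Integrate ∫(3*y*sin(4*y)/4) dy by parts with u = y, dv = (3*sin(4*y)/4) dy, so v = -3*cos(4*y)/16: now -3*y**2*sin(4*y)/8 - 3*y*cos(4*y)/16 + ∫(3*cos(4*y)/16) dy.
Step 3. Evaluate the standard form: now -3*y**2*sin(4*y)/8 - 3*y*cos(4*y)/16 + 3*sin(4*y)/64.
Answer: -3*y**2*sin(4*y)/8 - 3*y*cos(4*y)/16 + 3*sin(4*y)/64.


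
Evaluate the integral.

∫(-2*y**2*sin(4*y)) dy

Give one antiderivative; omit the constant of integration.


Answer: y**2*cos(4*y)/2 - y*sin(4*y)/4 - cos(4*y)/16.


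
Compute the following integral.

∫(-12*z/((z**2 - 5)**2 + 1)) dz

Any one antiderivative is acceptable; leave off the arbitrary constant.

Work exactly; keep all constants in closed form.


Answer: -6*atan(z**2 - 5).


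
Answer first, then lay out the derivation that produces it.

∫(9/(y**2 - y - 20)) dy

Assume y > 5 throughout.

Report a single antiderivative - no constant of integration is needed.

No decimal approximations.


The answer is log(y - 5) - log(y + 4).
Step 1. Decompose ∫(9/(y**2 - y - 20)) dy by partial fractions, 9/(y**2 - y - 20) = -1/(y + 4) + 1/(y - 5): now ∫(1/(y - 5)) dy + ∫(-1/(y + 4)) dy.
Step 2. Evaluate the standard form [assuming y > 5]: now log(y - 5) + ∫(-1/(y + 4)) dy.
Step 3. Evaluate the standard form [assuming y > -4]: now log(y - 5) - log(y + 4).
Answer: log(y - 5) - log(y + 4).


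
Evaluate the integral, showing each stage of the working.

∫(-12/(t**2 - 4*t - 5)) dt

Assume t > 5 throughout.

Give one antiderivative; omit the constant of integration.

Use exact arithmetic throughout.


Step 1. Decompose ∫(-12/(t**2 - 4*t - 5)) dt by partial fractions, -12/(t**2 - 4*t - 5) = 2/(t + 1) - 2/(t - 5): now ∫(-2/(t - 5)) dt + ∫(2/(t + 1)) dt.
Step 2. Evaluate the standard form [assuming t > -1]: now 2*log(t + 1) + ∫(-2/(t - 5)) dt.
Step 3. Evaluate the standard form [assuming t > 5]: now -2*log(t - 5) + 2*log(t + 1).
Answer: -2*log(t - 5) + 2*log(t + 1).


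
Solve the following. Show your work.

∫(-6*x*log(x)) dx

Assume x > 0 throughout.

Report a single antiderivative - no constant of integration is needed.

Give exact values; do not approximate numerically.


Step 1. Integrate ∫(-6*x*log(x)) dx by parts with u = log(x), dv = (-6*x) dx, so v = -3*x**2 [assuming x > 0]: now -3*x**2*log(x) + ∫(3*x) dx.
Step 2. Evaluate the standard form: now -3*x**2*log(x) + 3*x**2/2.
Answer: -3*x**2*log(x) + 3*x**2/2.


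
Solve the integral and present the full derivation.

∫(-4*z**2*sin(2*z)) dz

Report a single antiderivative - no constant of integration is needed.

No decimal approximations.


Step 1. Integrate ∫(-4*z**2*sin(2*z)) dz by parts with u = z**2, dv = (-4*sin(2*z)) dz, so v = 2*cos(2*z): now 2*z**2*cos(2*z) + ∫(-4*z*cos(2*z)) dz.
Step 2. Integrate ∫(-4*z*cos(2*z)) dz by parts with u = z, dv = (-4*cos(2*z)) dz, so v = -2*sin(2*z): now 2*z**2*cos(2*z) - 2*z*sin(2*z) + ∫(2*sin(2*z)) dz.
Step 3. Evaluate the standard form: now 2*z**2*cos(2*z) - 2*z*sin(2*z) - cos(2*z).
Answer: 2*z**2*cos(2*z) - 2*z*sin(2*z) - cos(2*z).


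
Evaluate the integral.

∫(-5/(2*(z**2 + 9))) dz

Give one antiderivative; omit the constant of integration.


Answer: -5*atan(z/3)/6.


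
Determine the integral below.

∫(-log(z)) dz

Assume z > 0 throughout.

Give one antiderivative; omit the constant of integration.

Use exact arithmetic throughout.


Answer: -z*log(z) + z.


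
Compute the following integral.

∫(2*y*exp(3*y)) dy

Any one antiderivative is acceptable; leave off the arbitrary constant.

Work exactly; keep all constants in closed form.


Answer: 2*y*exp(3*y)/3 - 2*exp(3*y)/9.


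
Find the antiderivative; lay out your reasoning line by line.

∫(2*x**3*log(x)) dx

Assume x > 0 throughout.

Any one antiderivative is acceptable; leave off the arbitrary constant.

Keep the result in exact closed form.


Step 1. Integrate ∫(2*x**3*log(x)) dx by parts with u = log(x), dv = (2*x**3) dx, so v = x**4/2 [assuming x > 0]: now x**4*log(x)/2 + ∫(-x**3/2) dx.
Step 2. Evaluate the standard form: now x**4*log(x)/2 - x**4/8.
Answer: x**4*log(x)/2 - x**4/8.


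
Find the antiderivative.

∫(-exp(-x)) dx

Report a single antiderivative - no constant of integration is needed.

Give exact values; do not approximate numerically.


Answer: exp(-x).


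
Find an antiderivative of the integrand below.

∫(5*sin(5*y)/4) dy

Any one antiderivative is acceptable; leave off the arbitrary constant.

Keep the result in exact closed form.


Answer: -cos(5*y)/4.


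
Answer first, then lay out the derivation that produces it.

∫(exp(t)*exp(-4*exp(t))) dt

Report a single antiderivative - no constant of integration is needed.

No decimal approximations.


The answer is -exp(-4*exp(t))/4.
Step 1. Substitute u = exp(t), turning ∫(exp(t)*exp(-4*exp(t))) dt into ∫(exp(-4*u)) du: now ∫(exp(-4*u)) du.
Step 2. Evaluate the standard form: now -exp(-4*u)/4.
Step 3. Substitute back u = exp(t): now -exp(-4*exp(t))/4.
Answer: -exp(-4*exp(t))/4.


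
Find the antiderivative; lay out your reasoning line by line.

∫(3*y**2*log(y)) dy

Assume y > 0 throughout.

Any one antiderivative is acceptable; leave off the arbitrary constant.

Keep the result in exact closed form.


Step 1. Integrate ∫(3*y**2*log(y)) dy by parts with u = log(y), dv = (3*y**2) dy, so v = y**3 [assuming y > 0]: now y**3*log(y) + ∫(-y**2) dy.
Step 2. Evaluate the standard form: now y**3*log(y) - y**3/3.
Answer: y**3*log(y) - y**3/3.


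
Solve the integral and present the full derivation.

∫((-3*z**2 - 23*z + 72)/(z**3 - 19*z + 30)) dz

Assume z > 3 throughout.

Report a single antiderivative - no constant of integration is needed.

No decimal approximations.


Step 1. Decompose ∫((-3*z**2 - 23*z + 72)/(z**3 - 19*z + 30)) dz by partial fractions, (-3*z**2 - 23*z + 72)/(z**3 - 19*z + 30) = 2/(z + 5) - 2/(z - 2) - 3/(z - 3): now ∫(-3/(z - 3)) dz + ∫(-2/(z - 2)) dz + ∫(2/(z + 5)) dz.
Step 2. Evaluate the standard form [assuming z > 2]: now -2*log(z - 2) + ∫(-3/(z - 3)) dz + ∫(2/(z + 5)) dz.
Step 3. Evaluate the standard form [assuming z > -5]: now -2*log(z - 2) + 2*log(z + 5) + ∫(-3/(z - 3)) dz.
Step 4. Evaluate the standard form [assuming z > 3]: now -3*log(z - 3) - 2*log(z - 2) + 2*log(z + 5).
Answer: -3*log(z - 3) - 2*log(z - 2) + 2*log(z + 5).


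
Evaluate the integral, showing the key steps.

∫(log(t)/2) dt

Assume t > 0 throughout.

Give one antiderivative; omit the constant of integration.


Step 1. Integrate ∫(log(t)/2) dt by parts with u = log(t), dv = (1/2) dt, so v = t/2 [assuming t > 0]: now t*log(t)/2 + ∫(-1/2) dt.
Step 2. Evaluate the standard form: now t*log(t)/2 - t/2.
Answer: t*log(t)/2 - t/2.


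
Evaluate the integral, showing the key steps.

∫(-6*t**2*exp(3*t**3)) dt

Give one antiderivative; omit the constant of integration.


Step 1. Substitute u = t**3, turning ∫(-6*t**2*exp(3*t**3)) dt into ∫(-2*exp(3*u)) du: now ∫(-2*exp(3*u)) du.
Step 2. Evaluate the standard form: now -2*exp(3*u)/3.
Step 3. Substitute back u = t**3: now -2*exp(3*t**3)/3.
Answer: -2*exp(3*t**3)/3.


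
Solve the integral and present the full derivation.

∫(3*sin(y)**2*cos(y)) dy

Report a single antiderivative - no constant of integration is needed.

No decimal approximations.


Step 1. Substitute u = sin(y), turning ∫(3*sin(y)**2*cos(y)) dy into ∫(3*u**2) du: now ∫(3*u**2) du.
Step 2. Evaluate the standard form: now u**3.
Step 3. Substitute back u = sin(y): now sin(y)**3.
Answer: sin(y)**3.


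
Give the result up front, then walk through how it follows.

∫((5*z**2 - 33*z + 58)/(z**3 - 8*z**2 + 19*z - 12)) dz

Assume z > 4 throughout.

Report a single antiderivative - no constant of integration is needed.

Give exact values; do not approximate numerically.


The answer is 2*log(z - 4) - 2*log(z - 3) + 5*log(z - 1).
Step 1. Decompose ∫((5*z**2 - 33*z + 58)/(z**3 - 8*z**2 + 19*z - 12)) dz by partial fractions, (5*z**2 - 33*z + 58)/(z**3 - 8*z**2 + 19*z - 12) = 5/(z - 1) - 2/(z - 3) + 2/(z - 4): now ∫(2/(z - 4)) dz + ∫(-2/(z - 3)) dz + ∫(5/(z - 1)) dz.
Step 2. Evaluate the standard form [assuming z > 3]: now -2*log(z - 3) + ∫(2/(z - 4)) dz + ∫(5/(z - 1)) dz.
Step 3. Evaluate the standard form [assuming z > 4]: now 2*log(z - 4) - 2*log(z - 3) + ∫(5/(z - 1)) dz.
Step 4. Evaluate the standard form [assuming z > 1]: now 2*log(z - 4) - 2*log(z - 3) + 5*log(z - 1).
Answer: 2*log(z - 4) - 2*log(z - 3) + 5*log(z - 1).


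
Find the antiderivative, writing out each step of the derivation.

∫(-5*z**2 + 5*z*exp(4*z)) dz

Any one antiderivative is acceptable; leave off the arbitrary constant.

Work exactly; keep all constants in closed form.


Step 1. Rewrite: now ∫(-5*z**2) dz + ∫(5*z*exp(4*z)) dz.
Step 2. Integrate ∫(5*z*exp(4*z)) dz by parts with u = z, dv = (5*exp(4*z)) dz, so v = 5*exp(4*z)/4: now 5*z*exp(4*z)/4 + ∫(-5*z**2) dz + ∫(-5*exp(4*z)/4) dz.
Step 3. Evaluate the standard form: now 5*z*exp(4*z)/4 - 5*exp(4*z)/16 + ∫(-5*z**2) dz.
Step 4. Evaluate the standard form: now -5*z**3/3 + 5*z*exp(4*z)/4 - 5*exp(4*z)/16.
Answer: -5*z**3/3 + 5*z*exp(4*z)/4 - 5*exp(4*z)/16.


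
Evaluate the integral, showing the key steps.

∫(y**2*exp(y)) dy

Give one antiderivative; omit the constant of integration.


Step 1. Integrate ∫(y**2*exp(y)) dy by parts with u = y**2, dv = (exp(y)) dy, so v = exp(y): now y**2*exp(y) + ∫(-2*y*exp(y)) dy.
Step 2. Integrate ∫(-2*y*exp(y)) dy by parts with u = y, dv = (-2*exp(y)) dy, so v = -2*exp(y): now y**2*exp(y) - 2*y*exp(y) + ∫(2*exp(y)) dy.
Step 3. Evaluate the standard form: now y**2*exp(y) - 2*y*exp(y) + 2*exp(y).
Answer: y**2*exp(y) - 2*y*exp(y) + 2*exp(y).


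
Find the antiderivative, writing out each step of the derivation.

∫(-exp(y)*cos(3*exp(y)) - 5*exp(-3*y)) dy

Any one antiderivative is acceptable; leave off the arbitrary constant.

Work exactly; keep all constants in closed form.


Step 1. Rewrite: now ∫(-exp(y)*cos(3*exp(y))) dy + ∫(-5*exp(-3*y)) dy.
Step 2. Evaluate the standard form: now ∫(-exp(y)*cos(3*exp(y))) dy + 5*exp(-3*y)/3.
Step 3. Substitute u = exp(y), turning ∫(-exp(y)*cos(3*exp(y))) dy into ∫(-cos(3*u)) du: now ∫(-cos(3*u)) du + 5*exp(-3*y)/3.
Step 4. Evaluate the standard form: now -sin(3*u)/3 + 5*exp(-3*y)/3.
Step 5. Substitute back u = exp(y): now -sin(3*exp(y))/3 + 5*exp(-3*y)/3.
Answer: -sin(3*exp(y))/3 + 5*exp(-3*y)/3.


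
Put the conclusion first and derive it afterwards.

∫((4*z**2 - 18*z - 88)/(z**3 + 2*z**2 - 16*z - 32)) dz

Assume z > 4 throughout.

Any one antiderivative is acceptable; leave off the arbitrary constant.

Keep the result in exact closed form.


The answer is -2*log(z - 4) + 3*log(z + 2) + 3*log(z + 4).
Step 1. Decompose ∫((4*z**2 - 18*z - 88)/(z**3 + 2*z**2 - 16*z - 32)) dz by partial fractions, (4*z**2 - 18*z - 88)/(z**3 + 2*z**2 - 16*z - 32) = 3/(z + 4) + 3/(z + 2) - 2/(z - 4): now ∫(-2/(z - 4)) dz + ∫(3/(z + 2)) dz + ∫(3/(z + 4)) dz.
Step 2. Evaluate the standard form [assuming z > -4]: now 3*log(z + 4) + ∫(-2/(z - 4)) dz + ∫(3/(z + 2)) dz.
Step 3. Evaluate the standard form [assuming z > -2]: now 3*log(z + 2) + 3*log(z + 4) + ∫(-2/(z - 4)) dz.
Step 4. Evaluate the standard form [assuming z > 4]: now -2*log(z - 4) + 3*log(z + 2) + 3*log(z + 4).
Answer: -2*log(z - 4) + 3*log(z + 2) + 3*log(z + 4).


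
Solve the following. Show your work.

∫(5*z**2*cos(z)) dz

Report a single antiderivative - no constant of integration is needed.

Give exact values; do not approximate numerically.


Step 1. Integrate ∫(5*z**2*cos(z)) dz by parts with u = z**2, dv = (5*cos(z)) dz, so v = 5*sin(z): now 5*z**2*sin(z) + ∫(-10*z*sin(z)) dz.
Step 2. Integrate ∫(-10*z*sin(z)) dz by parts with u = z, dv = (-10*sin(z)) dz, so v = 10*cos(z): now 5*z**2*sin(z) + 10*z*cos(z) + ∫(-10*cos(z)) dz.
Step 3. Evaluate the standard form: now 5*z**2*sin(z) + 10*z*cos(z) - 10*sin(z).
Answer: 5*z**2*sin(z) + 10*z*cos(z) - 10*sin(z).


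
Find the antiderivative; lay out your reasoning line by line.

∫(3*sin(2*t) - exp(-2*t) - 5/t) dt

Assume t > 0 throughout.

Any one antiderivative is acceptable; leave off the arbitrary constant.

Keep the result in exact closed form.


Step 1. Rewrite: now ∫(-5/t) dt + ∫(-exp(-2*t)) dt + ∫(3*sin(2*t)) dt.
Step 2. Evaluate the standard form: now ∫(-5/t) dt + ∫(3*sin(2*t)) dt + exp(-2*t)/2.
Step 3. Evaluate the standard form [assuming t > 0]: now -5*log(t) + ∫(3*sin(2*t)) dt + exp(-2*t)/2.
Step 4. Evaluate the standard form: now -5*log(t) - 3*cos(2*t)/2 + exp(-2*t)/2.
Answer: -5*log(t) - 3*cos(2*t)/2 + exp(-2*t)/2.


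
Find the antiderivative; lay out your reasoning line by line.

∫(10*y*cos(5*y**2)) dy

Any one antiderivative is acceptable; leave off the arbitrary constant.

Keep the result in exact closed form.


Step 1. Substitute u = y**2, turning ∫(10*y*cos(5*y**2)) dy into ∫(5*cos(5*u)) du: now ∫(5*cos(5*u)) du.
Step 2. Evaluate the standard form: now sin(5*u).
Step 3. Substitute back u = y**2: now sin(5*y**2).
Answer: sin(5*y**2).


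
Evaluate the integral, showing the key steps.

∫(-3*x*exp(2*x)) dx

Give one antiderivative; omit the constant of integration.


Step 1. Integrate ∫(-3*x*exp(2*x)) dx by parts with u = x, dv = (-3*exp(2*x)) dx, so v = -3*exp(2*x)/2: now -3*x*exp(2*x)/2 + ∫(3*exp(2*x)/2) dx.
Step 2. Evaluate the standard form: now -3*x*exp(2*x)/2 + 3*exp(2*x)/4.
Answer: -3*x*exp(2*x)/2 + 3*exp(2*x)/4.


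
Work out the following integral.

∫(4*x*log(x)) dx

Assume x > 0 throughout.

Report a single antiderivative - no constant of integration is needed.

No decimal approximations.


Answer: 2*x**2*log(x) - x**2.


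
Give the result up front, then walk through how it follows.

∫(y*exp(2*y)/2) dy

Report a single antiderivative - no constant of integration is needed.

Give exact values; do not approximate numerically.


The answer is y*exp(2*y)/4 - exp(2*y)/8.
Step 1. Integrate ∫(y*exp(2*y)/2) dy by parts with u = y, dv = (exp(2*y)/2) dy, so v = exp(2*y)/4: now y*exp(2*y)/4 + ∫(-exp(2*y)/4) dy.
Step 2. Evaluate the standard form: now y*exp(2*y)/4 - exp(2*y)/8.
Answer: y*exp(2*y)/4 - exp(2*y)/8.


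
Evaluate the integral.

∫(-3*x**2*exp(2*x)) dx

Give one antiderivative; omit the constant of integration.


Answer: -3*x**2*exp(2*x)/2 + 3*x*exp(2*x)/2 - 3*exp(2*x)/4.


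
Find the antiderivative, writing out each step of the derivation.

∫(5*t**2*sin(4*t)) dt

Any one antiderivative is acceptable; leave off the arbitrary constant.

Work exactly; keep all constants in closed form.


Step 1. Integrate ∫(5*t**2*sin(4*t)) dt by parts with u = t**2, dv = (5*sin(4*t)) dt, so v = -5*cos(4*t)/4: now -5*t**2*cos(4*t)/4 + ∫(5*t*cos(4*t)/2) dt.
Step 2. Integrate ∫(5*t*cos(4*t)/2) dt by parts with u = t, dv = (5*cos(4*t)/2) dt, so v = 5*sin(4*t)/8: now -5*t**2*cos(4*t)/4 + 5*t*sin(4*t)/8 + ∫(-5*sin(4*t)/8) dt.
Step 3. Evaluate the standard form: now -5*t**2*cos(4*t)/4 + 5*t*sin(4*t)/8 + 5*cos(4*t)/32.
Answer: -5*t**2*cos(4*t)/4 + 5*t*sin(4*t)/8 + 5*cos(4*t)/32.


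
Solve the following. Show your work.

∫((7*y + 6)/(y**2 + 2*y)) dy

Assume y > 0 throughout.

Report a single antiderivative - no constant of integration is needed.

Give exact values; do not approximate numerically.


Step 1. Decompose ∫((7*y + 6)/(y**2 + 2*y)) dy by partial fractions, (7*y + 6)/(y**2 + 2*y) = 4/(y + 2) + 3/y: now ∫(3/y) dy + ∫(4/(y + 2)) dy.
Step 2. Evaluate the standard form [assuming y > 0]: now 3*log(y) + ∫(4/(y + 2)) dy.
Step 3. Evaluate the standard form [assuming y > -2]: now 3*log(y) + 4*log(y + 2).
Answer: 3*log(y) + 4*log(y + 2).
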